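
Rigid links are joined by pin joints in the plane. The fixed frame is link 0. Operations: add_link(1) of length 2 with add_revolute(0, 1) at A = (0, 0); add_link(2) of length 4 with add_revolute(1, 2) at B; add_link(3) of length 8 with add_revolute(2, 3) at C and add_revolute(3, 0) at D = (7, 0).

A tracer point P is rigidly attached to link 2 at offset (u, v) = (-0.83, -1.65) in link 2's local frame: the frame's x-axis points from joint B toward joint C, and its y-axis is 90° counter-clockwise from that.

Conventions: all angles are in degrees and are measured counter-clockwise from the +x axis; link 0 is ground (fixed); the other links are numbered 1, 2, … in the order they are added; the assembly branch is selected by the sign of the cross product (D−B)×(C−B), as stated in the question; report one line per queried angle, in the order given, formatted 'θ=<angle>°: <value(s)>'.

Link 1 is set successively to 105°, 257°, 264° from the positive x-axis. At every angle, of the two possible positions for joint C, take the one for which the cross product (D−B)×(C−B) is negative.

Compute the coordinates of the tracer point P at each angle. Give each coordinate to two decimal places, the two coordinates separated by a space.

A=(0,0), D=(7.00,0)
θ=105°: B = A + 2.00·(cos105°, sin105°) = (-0.5176, 1.9319)
θ=105°: |BD| = 7.7619
θ=105°: circle(B,4.00) ∩ circle(D,8.00): a=0.7889, h=3.9214
θ=105°:   candidates: C₊=(1.2225,5.5335) cross=30.438; C₋=(-0.7296,-2.0625) cross=-30.438
θ=105°:   branch - wants cross < 0 → take C=(-0.7296,-2.0625) (cross=-30.438)
θ=105°: ex = (C−B)/|BC| = (-0.0530,-0.9986); ey = (0.9986,-0.0530)
θ=105°: P = B + -0.83·ex + -1.65·ey = (-2.1213,2.8481)
θ=257°: B = A + 2.00·(cos257°, sin257°) = (-0.4499, -1.9487)
θ=257°: |BD| = 7.7006
θ=257°: circle(B,4.00) ∩ circle(D,8.00): a=0.7336, h=3.9321
θ=257°:   candidates: C₊=(-0.7352,2.0411) cross=30.280; C₋=(1.2549,-5.5672) cross=-30.280
θ=257°:   branch - wants cross < 0 → take C=(1.2549,-5.5672) (cross=-30.280)
θ=257°: ex = (C−B)/|BC| = (0.4262,-0.9046); ey = (0.9046,0.4262)
θ=257°: P = B + -0.83·ex + -1.65·ey = (-2.2963,-1.9011)
θ=264°: B = A + 2.00·(cos264°, sin264°) = (-0.2091, -1.9890)
θ=264°: |BD| = 7.4784
θ=264°: circle(B,4.00) ∩ circle(D,8.00): a=0.5300, h=3.9647
θ=264°:   candidates: C₊=(-0.7527,1.9738) cross=29.650; C₋=(1.3563,-5.6700) cross=-29.650
θ=264°:   branch - wants cross < 0 → take C=(1.3563,-5.6700) (cross=-29.650)
θ=264°: ex = (C−B)/|BC| = (0.3913,-0.9202); ey = (0.9202,0.3913)
θ=264°: P = B + -0.83·ex + -1.65·ey = (-2.0523,-1.8710)

θ=105°: -2.12 2.85
θ=257°: -2.30 -1.90
θ=264°: -2.05 -1.87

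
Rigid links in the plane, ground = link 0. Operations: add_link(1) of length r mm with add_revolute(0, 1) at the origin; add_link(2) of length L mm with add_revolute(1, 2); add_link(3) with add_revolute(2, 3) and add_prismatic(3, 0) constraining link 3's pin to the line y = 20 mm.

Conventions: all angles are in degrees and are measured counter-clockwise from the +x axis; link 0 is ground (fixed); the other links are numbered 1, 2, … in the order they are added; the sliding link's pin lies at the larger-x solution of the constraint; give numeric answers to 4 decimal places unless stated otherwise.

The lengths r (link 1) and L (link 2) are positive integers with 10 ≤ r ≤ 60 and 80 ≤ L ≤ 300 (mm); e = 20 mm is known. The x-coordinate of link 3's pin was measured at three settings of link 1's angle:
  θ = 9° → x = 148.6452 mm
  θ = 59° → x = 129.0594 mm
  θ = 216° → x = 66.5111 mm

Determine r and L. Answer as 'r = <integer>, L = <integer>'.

constraint per measurement: (x − r cos θ)² + (r sin θ − e)² = L²
subtracting the θ₁ and θ₂ equations cancels the r² and L² terms:
r = (x₁² − x₂²) / (2[(x₁cos θ₁ + e sin θ₁) − (x₂cos θ₂ + e sin θ₂)]) = 41.0001 → r = 41
L² = (x₁ − r cos θ₁)² + (r sin θ₁ − e)² = 11881.0022 → L = 109.0000 → L = 109
check at θ₃=216°: x = 66.5111 (printed 66.5111) ✓

r = 41, L = 109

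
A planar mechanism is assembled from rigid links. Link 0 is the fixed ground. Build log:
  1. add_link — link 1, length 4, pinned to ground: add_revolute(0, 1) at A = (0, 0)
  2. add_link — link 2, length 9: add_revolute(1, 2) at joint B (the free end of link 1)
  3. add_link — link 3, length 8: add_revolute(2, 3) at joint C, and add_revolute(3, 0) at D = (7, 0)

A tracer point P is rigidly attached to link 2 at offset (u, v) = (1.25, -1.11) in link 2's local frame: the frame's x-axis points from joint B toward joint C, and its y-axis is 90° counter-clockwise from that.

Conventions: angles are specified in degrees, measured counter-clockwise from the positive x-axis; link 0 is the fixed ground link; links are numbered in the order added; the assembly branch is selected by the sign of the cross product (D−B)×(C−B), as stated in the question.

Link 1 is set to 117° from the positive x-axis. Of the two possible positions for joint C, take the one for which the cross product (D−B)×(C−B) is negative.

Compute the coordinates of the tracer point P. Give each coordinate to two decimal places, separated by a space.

A=(0,0), D=(7.00,0)
B = A + 4.00·(cos117°, sin117°) = (-1.8160, 3.5640)
|BD| = 9.5091
circle(B,9.00) ∩ circle(D,8.00): a=5.6484, h=7.0068
  candidates: C₊=(6.0469,7.9430) cross=66.628; C₋=(0.7946,-5.0490) cross=-66.628
  branch - wants cross < 0 → take C=(0.7946,-5.0490) (cross=-66.628)
ex = (C−B)/|BC| = (0.2901,-0.9570); ey = (0.9570,0.2901)
P = B + 1.25·ex + -1.11·ey = (-2.5157,2.0458)

-2.52 2.05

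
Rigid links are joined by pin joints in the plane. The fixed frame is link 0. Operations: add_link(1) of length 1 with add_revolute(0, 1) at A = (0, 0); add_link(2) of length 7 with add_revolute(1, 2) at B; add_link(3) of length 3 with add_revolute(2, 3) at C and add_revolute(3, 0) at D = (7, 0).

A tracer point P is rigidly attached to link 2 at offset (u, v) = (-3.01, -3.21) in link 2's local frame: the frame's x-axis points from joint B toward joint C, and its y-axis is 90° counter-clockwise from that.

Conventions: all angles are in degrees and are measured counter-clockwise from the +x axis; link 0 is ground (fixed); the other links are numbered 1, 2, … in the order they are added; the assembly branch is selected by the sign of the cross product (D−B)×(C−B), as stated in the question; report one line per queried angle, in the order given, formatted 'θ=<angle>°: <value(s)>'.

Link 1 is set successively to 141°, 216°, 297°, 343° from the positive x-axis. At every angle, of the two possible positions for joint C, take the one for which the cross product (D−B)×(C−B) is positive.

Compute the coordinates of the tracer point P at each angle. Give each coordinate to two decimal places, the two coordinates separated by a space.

A=(0,0), D=(7.00,0)
θ=141°: B = A + 1.00·(cos141°, sin141°) = (-0.7771, 0.6293)
θ=141°: |BD| = 7.8026
θ=141°: circle(B,7.00) ∩ circle(D,3.00): a=6.4645, h=2.6851
θ=141°:   candidates: C₊=(5.8829,2.7843) cross=20.951; C₋=(5.4498,-2.5684) cross=-20.951
θ=141°:   branch + wants cross > 0 → take C=(5.8829,2.7843) (cross=20.951)
θ=141°: ex = (C−B)/|BC| = (0.9514,0.3078); ey = (-0.3078,0.9514)
θ=141°: P = B + -3.01·ex + -3.21·ey = (-2.6528,-3.3514)
θ=216°: B = A + 1.00·(cos216°, sin216°) = (-0.8090, -0.5878)
θ=216°: |BD| = 7.8311
θ=216°: circle(B,7.00) ∩ circle(D,3.00): a=6.4695, h=2.6732
θ=216°:   candidates: C₊=(5.4416,2.5634) cross=20.934; C₋=(5.8428,-2.7679) cross=-20.934
θ=216°:   branch + wants cross > 0 → take C=(5.4416,2.5634) (cross=20.934)
θ=216°: ex = (C−B)/|BC| = (0.8929,0.4502); ey = (-0.4502,0.8929)
θ=216°: P = B + -3.01·ex + -3.21·ey = (-2.0517,-4.8092)
θ=297°: B = A + 1.00·(cos297°, sin297°) = (0.4540, -0.8910)
θ=297°: |BD| = 6.6064
θ=297°: circle(B,7.00) ∩ circle(D,3.00): a=6.3306, h=2.9873
θ=297°:   candidates: C₊=(6.3238,2.9228) cross=19.735; C₋=(7.1296,-2.9972) cross=-19.735
θ=297°:   branch + wants cross > 0 → take C=(6.3238,2.9228) (cross=19.735)
θ=297°: ex = (C−B)/|BC| = (0.8385,0.5448); ey = (-0.5448,0.8385)
θ=297°: P = B + -3.01·ex + -3.21·ey = (-0.3211,-5.2227)
θ=343°: B = A + 1.00·(cos343°, sin343°) = (0.9563, -0.2924)
θ=343°: |BD| = 6.0508
θ=343°: circle(B,7.00) ∩ circle(D,3.00): a=6.3307, h=2.9869
θ=343°:   candidates: C₊=(7.1353,2.9969) cross=18.073; C₋=(7.4240,-2.9699) cross=-18.073
θ=343°:   branch + wants cross > 0 → take C=(7.1353,2.9969) (cross=18.073)
θ=343°: ex = (C−B)/|BC| = (0.8827,0.4699); ey = (-0.4699,0.8827)
θ=343°: P = B + -3.01·ex + -3.21·ey = (-0.1923,-4.5403)

θ=141°: -2.65 -3.35
θ=216°: -2.05 -4.81
θ=297°: -0.32 -5.22
θ=343°: -0.19 -4.54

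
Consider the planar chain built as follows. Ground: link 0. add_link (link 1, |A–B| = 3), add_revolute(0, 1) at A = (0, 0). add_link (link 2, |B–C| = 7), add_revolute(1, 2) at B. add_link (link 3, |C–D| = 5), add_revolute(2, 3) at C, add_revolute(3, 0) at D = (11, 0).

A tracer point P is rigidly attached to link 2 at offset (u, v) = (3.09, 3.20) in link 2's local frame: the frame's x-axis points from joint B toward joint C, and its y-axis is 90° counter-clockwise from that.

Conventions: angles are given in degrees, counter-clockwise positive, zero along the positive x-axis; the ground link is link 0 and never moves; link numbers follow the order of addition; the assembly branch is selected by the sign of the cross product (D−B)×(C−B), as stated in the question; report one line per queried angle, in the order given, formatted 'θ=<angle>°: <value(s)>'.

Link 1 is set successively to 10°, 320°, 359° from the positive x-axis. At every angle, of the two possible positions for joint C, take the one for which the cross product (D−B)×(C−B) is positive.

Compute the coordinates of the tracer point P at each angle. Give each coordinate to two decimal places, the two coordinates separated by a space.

A=(0,0), D=(11.00,0)
θ=10°: B = A + 3.00·(cos10°, sin10°) = (2.9544, 0.5209)
θ=10°: |BD| = 8.0624
θ=10°: circle(B,7.00) ∩ circle(D,5.00): a=5.5196, h=4.3051
θ=10°:   candidates: C₊=(8.7407,4.4604) cross=34.710; C₋=(8.1843,-4.1318) cross=-34.710
θ=10°:   branch + wants cross > 0 → take C=(8.7407,4.4604) (cross=34.710)
θ=10°: ex = (C−B)/|BC| = (0.8266,0.5628); ey = (-0.5628,0.8266)
θ=10°: P = B + 3.09·ex + 3.20·ey = (3.7077,4.9051)
θ=320°: B = A + 3.00·(cos320°, sin320°) = (2.2981, -1.9284)
θ=320°: |BD| = 8.9130
θ=320°: circle(B,7.00) ∩ circle(D,5.00): a=5.8028, h=3.9150
θ=320°:   candidates: C₊=(7.1165,3.1494) cross=34.894; C₋=(8.8106,-4.4951) cross=-34.894
θ=320°:   branch + wants cross > 0 → take C=(7.1165,3.1494) (cross=34.894)
θ=320°: ex = (C−B)/|BC| = (0.6883,0.7254); ey = (-0.7254,0.6883)
θ=320°: P = B + 3.09·ex + 3.20·ey = (2.1039,2.5158)
θ=359°: B = A + 3.00·(cos359°, sin359°) = (2.9995, -0.0524)
θ=359°: |BD| = 8.0006
θ=359°: circle(B,7.00) ∩ circle(D,5.00): a=5.5002, h=4.3299
θ=359°:   candidates: C₊=(8.4713,4.3134) cross=34.642; C₋=(8.5280,-4.3461) cross=-34.642
θ=359°:   branch + wants cross > 0 → take C=(8.4713,4.3134) (cross=34.642)
θ=359°: ex = (C−B)/|BC| = (0.7817,0.6237); ey = (-0.6237,0.7817)
θ=359°: P = B + 3.09·ex + 3.20·ey = (3.4191,4.3762)

θ=10°: 3.71 4.91
θ=320°: 2.10 2.52
θ=359°: 3.42 4.38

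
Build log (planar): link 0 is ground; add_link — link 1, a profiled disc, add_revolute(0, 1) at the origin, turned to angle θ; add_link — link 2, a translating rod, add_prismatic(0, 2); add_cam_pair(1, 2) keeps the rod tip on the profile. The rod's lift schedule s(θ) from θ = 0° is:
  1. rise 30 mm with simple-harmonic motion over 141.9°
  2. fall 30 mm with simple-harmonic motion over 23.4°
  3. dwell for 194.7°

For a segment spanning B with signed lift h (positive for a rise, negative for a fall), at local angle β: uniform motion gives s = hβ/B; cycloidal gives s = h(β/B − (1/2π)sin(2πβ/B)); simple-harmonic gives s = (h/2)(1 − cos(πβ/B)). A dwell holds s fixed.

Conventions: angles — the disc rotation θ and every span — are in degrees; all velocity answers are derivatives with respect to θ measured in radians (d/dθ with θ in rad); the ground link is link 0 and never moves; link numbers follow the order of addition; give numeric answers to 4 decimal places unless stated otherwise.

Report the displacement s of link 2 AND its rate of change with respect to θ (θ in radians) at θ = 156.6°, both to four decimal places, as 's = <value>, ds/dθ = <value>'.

seg 1 [0°–141.9°] simple-harmonic, h=30: full span → s += 30 → s = 30.0000
seg 2 [141.9°–165.3°] simple-harmonic, h=-30: θ=156.6° here. β=14.7, B=23.4. -30/2·(1 − cos(π·0.6282)) = -20.8795 → s = 9.1205
velocity in seg [141.9°–165.3°] (simple-harmonic), θ in radians: β = 14.7° = 0.2566 rad, B = 23.4° = 0.4084 rad; ds/dθ = (πh/(2B)) sin(πβ/B) = (π·(-30)/(2·0.4084)) sin(π·0.6282) = -106.151474 mm/rad

s = 9.1205, ds/dθ = -106.1515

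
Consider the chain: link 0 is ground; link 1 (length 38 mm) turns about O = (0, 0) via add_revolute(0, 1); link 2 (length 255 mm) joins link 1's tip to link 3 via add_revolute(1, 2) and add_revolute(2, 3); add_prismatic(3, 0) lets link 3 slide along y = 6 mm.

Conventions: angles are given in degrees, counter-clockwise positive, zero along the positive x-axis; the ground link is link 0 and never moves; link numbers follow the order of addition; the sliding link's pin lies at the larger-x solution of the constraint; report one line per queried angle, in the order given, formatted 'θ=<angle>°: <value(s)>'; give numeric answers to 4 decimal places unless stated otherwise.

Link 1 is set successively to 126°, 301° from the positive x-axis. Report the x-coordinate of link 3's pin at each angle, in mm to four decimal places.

geometry: r = 38 mm, L = 255 mm, e = 6 mm
θ=126°: crank pin P = (r cos θ, r sin θ) = (-22.335840, 30.742646)
θ=126°: h = r sin θ − e = 30.742646 − 6 = 24.742646
θ=126°: x = r cos θ + √(L² − h²) = -22.335840 + 253.796772 = 231.460932
θ=301°: crank pin P = (r cos θ, r sin θ) = (19.571447, -32.572357)
θ=301°: h = r sin θ − e = -32.572357 − 6 = -38.572357
θ=301°: x = r cos θ + √(L² − h²) = 19.571447 + 252.065811 = 271.637258

θ=126°: 231.4609
θ=301°: 271.6373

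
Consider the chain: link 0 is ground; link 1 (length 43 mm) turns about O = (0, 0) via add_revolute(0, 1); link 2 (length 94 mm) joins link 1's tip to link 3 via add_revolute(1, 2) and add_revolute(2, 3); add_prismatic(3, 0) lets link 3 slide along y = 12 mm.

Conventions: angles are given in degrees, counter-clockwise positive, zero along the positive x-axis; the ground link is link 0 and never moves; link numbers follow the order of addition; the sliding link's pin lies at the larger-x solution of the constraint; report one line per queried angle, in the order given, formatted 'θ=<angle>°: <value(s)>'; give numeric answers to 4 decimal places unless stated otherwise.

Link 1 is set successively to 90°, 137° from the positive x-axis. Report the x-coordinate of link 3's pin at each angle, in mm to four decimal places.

geometry: r = 43 mm, L = 94 mm, e = 12 mm
θ=90°: crank pin P = (r cos θ, r sin θ) = (0.000000, 43.000000)
θ=90°: h = r sin θ − e = 43.000000 − 12 = 31.000000
θ=90°: x = r cos θ + √(L² − h²) = 0.000000 + 88.741197 = 88.741197
θ=137°: crank pin P = (r cos θ, r sin θ) = (-31.448209, 29.325929)
θ=137°: h = r sin θ − e = 29.325929 − 12 = 17.325929
θ=137°: x = r cos θ + √(L² − h²) = -31.448209 + 92.389459 = 60.941250

θ=90°: 88.7412
θ=137°: 60.9413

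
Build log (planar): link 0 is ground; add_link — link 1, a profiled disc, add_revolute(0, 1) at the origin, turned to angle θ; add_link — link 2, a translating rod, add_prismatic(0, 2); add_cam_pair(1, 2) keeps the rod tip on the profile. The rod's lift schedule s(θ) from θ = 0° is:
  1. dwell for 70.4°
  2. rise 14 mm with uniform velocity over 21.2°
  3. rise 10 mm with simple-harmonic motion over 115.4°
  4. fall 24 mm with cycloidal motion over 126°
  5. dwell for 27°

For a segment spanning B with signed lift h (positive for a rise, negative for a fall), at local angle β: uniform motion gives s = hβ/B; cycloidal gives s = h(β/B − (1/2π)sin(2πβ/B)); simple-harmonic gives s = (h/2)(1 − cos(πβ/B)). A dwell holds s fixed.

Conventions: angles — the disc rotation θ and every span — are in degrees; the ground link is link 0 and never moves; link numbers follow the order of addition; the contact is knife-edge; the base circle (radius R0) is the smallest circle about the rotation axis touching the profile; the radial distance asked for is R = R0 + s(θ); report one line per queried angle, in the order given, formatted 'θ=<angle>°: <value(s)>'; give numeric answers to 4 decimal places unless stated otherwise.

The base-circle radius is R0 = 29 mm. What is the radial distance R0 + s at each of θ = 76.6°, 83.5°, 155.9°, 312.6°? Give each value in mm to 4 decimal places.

seg 1 [0°–70.4°] dwell: s stays 0.0000
seg 2 [70.4°–91.6°] uniform, h=14: θ=76.6° here. β=6.2, B=21.2. 14·6.2/21.2 = 4.0943 → s = 4.0943
seg 2 [70.4°–91.6°] uniform, h=14: θ=83.5° here. β=13.1, B=21.2. 14·13.1/21.2 = 8.6509 → s = 8.6509
seg 2 [70.4°–91.6°] uniform, h=14: full span → s += 14 → s = 14.0000
seg 3 [91.6°–207°] simple-harmonic, h=10: θ=155.9° here. β=64.3, B=115.4. 10/2·(1 − cos(π·0.5572)) = 5.8935 → s = 19.8935
seg 3 [91.6°–207°] simple-harmonic, h=10: full span → s += 10 → s = 24.0000
seg 4 [207°–333°] cycloidal, h=-24: θ=312.6° here. β=105.6, B=126. -24·(0.8381 − sin(2π·0.8381)/(2π)) = -23.3636 → s = 0.6364
θ=76.6°: R = R0 + s = 29 + 4.0943 = 33.0943
θ=83.5°: R = R0 + s = 29 + 8.6509 = 37.6509
θ=155.9°: R = R0 + s = 29 + 19.8935 = 48.8935
θ=312.6°: R = R0 + s = 29 + 0.6364 = 29.6364

θ=76.6°: 33.0943
θ=83.5°: 37.6509
θ=155.9°: 48.8935
θ=312.6°: 29.6364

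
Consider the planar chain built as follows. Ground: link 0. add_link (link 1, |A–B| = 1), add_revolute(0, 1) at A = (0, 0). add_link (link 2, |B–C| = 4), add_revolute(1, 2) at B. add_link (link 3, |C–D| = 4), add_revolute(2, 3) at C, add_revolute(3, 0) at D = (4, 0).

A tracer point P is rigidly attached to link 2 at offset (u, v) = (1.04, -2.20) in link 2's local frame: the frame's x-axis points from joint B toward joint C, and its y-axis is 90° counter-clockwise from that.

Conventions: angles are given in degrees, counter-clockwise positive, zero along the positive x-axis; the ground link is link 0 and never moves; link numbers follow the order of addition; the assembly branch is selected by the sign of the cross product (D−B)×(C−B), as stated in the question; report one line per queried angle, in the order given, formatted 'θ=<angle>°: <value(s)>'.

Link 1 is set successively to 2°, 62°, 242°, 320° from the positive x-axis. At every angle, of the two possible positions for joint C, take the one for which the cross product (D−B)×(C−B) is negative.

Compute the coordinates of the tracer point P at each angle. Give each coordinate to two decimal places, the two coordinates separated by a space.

A=(0,0), D=(4.00,0)
θ=2°: B = A + 1.00·(cos2°, sin2°) = (0.9994, 0.0349)
θ=2°: |BD| = 3.0008
θ=2°: circle(B,4.00) ∩ circle(D,4.00): a=1.5004, h=3.7079
θ=2°:   candidates: C₊=(2.5428,3.7251) cross=11.127; C₋=(2.4566,-3.6902) cross=-11.127
θ=2°:   branch - wants cross < 0 → take C=(2.4566,-3.6902) (cross=-11.127)
θ=2°: ex = (C−B)/|BC| = (0.3643,-0.9313); ey = (0.9313,0.3643)
θ=2°: P = B + 1.04·ex + -2.20·ey = (-0.6706,-1.7351)
θ=62°: B = A + 1.00·(cos62°, sin62°) = (0.4695, 0.8829)
θ=62°: |BD| = 3.6393
θ=62°: circle(B,4.00) ∩ circle(D,4.00): a=1.8196, h=3.5622
θ=62°:   candidates: C₊=(3.0990,3.8972) cross=12.964; C₋=(1.3705,-3.0143) cross=-12.964
θ=62°:   branch - wants cross < 0 → take C=(1.3705,-3.0143) (cross=-12.964)
θ=62°: ex = (C−B)/|BC| = (0.2253,-0.9743); ey = (0.9743,0.2253)
θ=62°: P = B + 1.04·ex + -2.20·ey = (-1.4397,-0.6259)
θ=242°: B = A + 1.00·(cos242°, sin242°) = (-0.4695, -0.8829)
θ=242°: |BD| = 4.5559
θ=242°: circle(B,4.00) ∩ circle(D,4.00): a=2.2779, h=3.2880
θ=242°:   candidates: C₊=(1.1280,2.7842) cross=14.980; C₋=(2.4025,-3.6672) cross=-14.980
θ=242°:   branch - wants cross < 0 → take C=(2.4025,-3.6672) (cross=-14.980)
θ=242°: ex = (C−B)/|BC| = (0.7180,-0.6961); ey = (0.6961,0.7180)
θ=242°: P = B + 1.04·ex + -2.20·ey = (-1.2541,-3.1864)
θ=320°: B = A + 1.00·(cos320°, sin320°) = (0.7660, -0.6428)
θ=320°: |BD| = 3.2972
θ=320°: circle(B,4.00) ∩ circle(D,4.00): a=1.6486, h=3.6445
θ=320°:   candidates: C₊=(1.6725,3.2531) cross=12.017; C₋=(3.0935,-3.8959) cross=-12.017
θ=320°:   branch - wants cross < 0 → take C=(3.0935,-3.8959) (cross=-12.017)
θ=320°: ex = (C−B)/|BC| = (0.5819,-0.8133); ey = (0.8133,0.5819)
θ=320°: P = B + 1.04·ex + -2.20·ey = (-0.4180,-2.7687)

θ=2°: -0.67 -1.74
θ=62°: -1.44 -0.63
θ=242°: -1.25 -3.19
θ=320°: -0.42 -2.77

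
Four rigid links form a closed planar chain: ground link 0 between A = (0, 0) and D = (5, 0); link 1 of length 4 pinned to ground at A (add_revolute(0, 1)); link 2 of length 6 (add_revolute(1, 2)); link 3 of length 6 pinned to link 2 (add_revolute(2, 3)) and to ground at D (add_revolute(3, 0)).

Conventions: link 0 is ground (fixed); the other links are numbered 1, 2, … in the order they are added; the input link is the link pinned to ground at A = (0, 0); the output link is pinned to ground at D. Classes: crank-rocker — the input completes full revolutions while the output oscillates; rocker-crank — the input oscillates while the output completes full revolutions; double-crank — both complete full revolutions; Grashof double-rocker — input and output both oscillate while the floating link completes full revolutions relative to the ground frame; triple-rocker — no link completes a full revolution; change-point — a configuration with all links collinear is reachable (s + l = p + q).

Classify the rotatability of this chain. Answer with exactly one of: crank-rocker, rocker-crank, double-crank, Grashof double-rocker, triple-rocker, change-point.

lengths: ground=5, input=4, coupler=6, output=6
sorted: s=4 (shortest), l=6 (longest), p+q=11
s + l = 10 vs p + q = 11
s + l < p + q (Grashof) with shortest = input link → crank-rocker

crank-rocker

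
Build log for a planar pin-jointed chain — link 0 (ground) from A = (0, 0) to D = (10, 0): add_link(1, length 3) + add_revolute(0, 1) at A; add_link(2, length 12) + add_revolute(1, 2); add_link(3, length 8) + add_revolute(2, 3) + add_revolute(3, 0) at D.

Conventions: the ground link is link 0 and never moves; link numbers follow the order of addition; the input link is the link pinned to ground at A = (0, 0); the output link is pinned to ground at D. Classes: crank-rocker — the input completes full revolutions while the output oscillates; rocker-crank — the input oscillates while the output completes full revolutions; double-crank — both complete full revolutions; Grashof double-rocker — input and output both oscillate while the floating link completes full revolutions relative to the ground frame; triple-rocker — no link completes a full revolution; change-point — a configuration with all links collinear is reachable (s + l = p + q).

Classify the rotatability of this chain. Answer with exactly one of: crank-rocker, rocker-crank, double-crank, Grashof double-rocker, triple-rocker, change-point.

lengths: ground=10, input=3, coupler=12, output=8
sorted: s=3 (shortest), l=12 (longest), p+q=18
s + l = 15 vs p + q = 18
s + l < p + q (Grashof) with shortest = input link → crank-rocker

crank-rocker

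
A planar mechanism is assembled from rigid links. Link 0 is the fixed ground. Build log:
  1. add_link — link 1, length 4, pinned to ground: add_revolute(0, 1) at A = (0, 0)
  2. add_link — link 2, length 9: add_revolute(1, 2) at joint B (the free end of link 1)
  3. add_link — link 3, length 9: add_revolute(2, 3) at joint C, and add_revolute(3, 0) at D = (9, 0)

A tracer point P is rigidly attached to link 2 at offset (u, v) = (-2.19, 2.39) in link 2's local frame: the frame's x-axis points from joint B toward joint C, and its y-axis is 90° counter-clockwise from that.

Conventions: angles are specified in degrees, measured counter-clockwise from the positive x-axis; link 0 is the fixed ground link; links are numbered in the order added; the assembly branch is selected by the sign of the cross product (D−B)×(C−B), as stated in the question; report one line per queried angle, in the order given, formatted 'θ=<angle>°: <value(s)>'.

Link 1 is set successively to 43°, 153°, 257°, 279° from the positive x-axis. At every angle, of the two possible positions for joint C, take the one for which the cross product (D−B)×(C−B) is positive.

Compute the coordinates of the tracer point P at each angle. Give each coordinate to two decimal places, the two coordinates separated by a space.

A=(0,0), D=(9.00,0)
θ=43°: B = A + 4.00·(cos43°, sin43°) = (2.9254, 2.7280)
θ=43°: |BD| = 6.6590
θ=43°: circle(B,9.00) ∩ circle(D,9.00): a=3.3295, h=8.3615
θ=43°:   candidates: C₊=(9.3881,8.9916) cross=55.679; C₋=(2.5373,-6.2636) cross=-55.679
θ=43°:   branch + wants cross > 0 → take C=(9.3881,8.9916) (cross=55.679)
θ=43°: ex = (C−B)/|BC| = (0.7181,0.6960); ey = (-0.6960,0.7181)
θ=43°: P = B + -2.19·ex + 2.39·ey = (-0.3105,2.9201)
θ=153°: B = A + 4.00·(cos153°, sin153°) = (-3.5640, 1.8160)
θ=153°: |BD| = 12.6946
θ=153°: circle(B,9.00) ∩ circle(D,9.00): a=6.3473, h=6.3806
θ=153°:   candidates: C₊=(3.6307,7.2229) cross=80.999; C₋=(1.8052,-5.4070) cross=-80.999
θ=153°:   branch + wants cross > 0 → take C=(3.6307,7.2229) (cross=80.999)
θ=153°: ex = (C−B)/|BC| = (0.7994,0.6008); ey = (-0.6008,0.7994)
θ=153°: P = B + -2.19·ex + 2.39·ey = (-6.7506,2.4109)
θ=257°: B = A + 4.00·(cos257°, sin257°) = (-0.8998, -3.8975)
θ=257°: |BD| = 10.6394
θ=257°: circle(B,9.00) ∩ circle(D,9.00): a=5.3197, h=7.2595
θ=257°:   candidates: C₊=(1.3907,4.8062) cross=77.237; C₋=(6.7095,-8.7036) cross=-77.237
θ=257°:   branch + wants cross > 0 → take C=(1.3907,4.8062) (cross=77.237)
θ=257°: ex = (C−B)/|BC| = (0.2545,0.9671); ey = (-0.9671,0.2545)
θ=257°: P = B + -2.19·ex + 2.39·ey = (-3.7685,-5.4071)
θ=279°: B = A + 4.00·(cos279°, sin279°) = (0.6257, -3.9508)
θ=279°: |BD| = 9.2594
θ=279°: circle(B,9.00) ∩ circle(D,9.00): a=4.6297, h=7.7179
θ=279°:   candidates: C₊=(1.5198,5.0047) cross=71.463; C₋=(8.1059,-8.9555) cross=-71.463
θ=279°:   branch + wants cross > 0 → take C=(1.5198,5.0047) (cross=71.463)
θ=279°: ex = (C−B)/|BC| = (0.0993,0.9951); ey = (-0.9951,0.0993)
θ=279°: P = B + -2.19·ex + 2.39·ey = (-1.9700,-5.8925)

θ=43°: -0.31 2.92
θ=153°: -6.75 2.41
θ=257°: -3.77 -5.41
θ=279°: -1.97 -5.89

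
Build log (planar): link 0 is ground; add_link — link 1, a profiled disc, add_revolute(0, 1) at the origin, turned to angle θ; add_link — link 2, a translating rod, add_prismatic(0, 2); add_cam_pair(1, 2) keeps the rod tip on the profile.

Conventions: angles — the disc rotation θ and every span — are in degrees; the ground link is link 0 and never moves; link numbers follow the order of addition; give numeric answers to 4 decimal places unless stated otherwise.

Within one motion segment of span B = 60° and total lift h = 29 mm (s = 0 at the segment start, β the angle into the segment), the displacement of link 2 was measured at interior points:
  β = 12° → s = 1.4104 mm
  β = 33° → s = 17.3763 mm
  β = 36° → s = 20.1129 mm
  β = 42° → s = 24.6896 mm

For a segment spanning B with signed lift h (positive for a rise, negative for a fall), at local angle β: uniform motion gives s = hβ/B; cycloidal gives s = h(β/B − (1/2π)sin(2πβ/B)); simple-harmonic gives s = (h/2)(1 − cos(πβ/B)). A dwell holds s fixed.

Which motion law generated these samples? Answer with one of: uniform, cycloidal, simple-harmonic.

candidates at β/B = r: uniform s = h·r (linear in β); cycloidal s = h·(r − sin(2πr)/(2π)); simple-harmonic s = (h/2)(1 − cos(πr))
β=12°: printed 1.4104 | uniform 5.8000, cycloidal 1.4104, simple-harmonic 2.7693
β=33°: printed 17.3763 | uniform 15.9500, cycloidal 17.3763, simple-harmonic 16.7683
β=36°: printed 20.1129 | uniform 17.4000, cycloidal 20.1129, simple-harmonic 18.9807
β=42°: printed 24.6896 | uniform 20.3000, cycloidal 24.6896, simple-harmonic 23.0229
only one law matches every sample → cycloidal

cycloidal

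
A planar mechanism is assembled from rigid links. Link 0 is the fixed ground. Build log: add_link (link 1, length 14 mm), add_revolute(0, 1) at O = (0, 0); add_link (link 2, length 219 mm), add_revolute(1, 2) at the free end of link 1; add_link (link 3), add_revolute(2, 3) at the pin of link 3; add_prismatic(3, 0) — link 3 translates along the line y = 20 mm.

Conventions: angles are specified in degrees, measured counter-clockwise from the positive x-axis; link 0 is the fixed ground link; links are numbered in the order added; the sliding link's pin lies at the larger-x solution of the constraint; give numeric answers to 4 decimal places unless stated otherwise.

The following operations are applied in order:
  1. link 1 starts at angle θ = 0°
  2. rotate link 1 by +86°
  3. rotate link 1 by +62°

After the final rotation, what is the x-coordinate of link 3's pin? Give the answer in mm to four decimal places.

geometry: r = 14 mm, L = 219 mm, e = 20 mm; θ starts at 0°
rotate link 1 by +86°: θ ← 0° +86° = 86°
rotate link 1 by +62°: θ ← 86° +62° = 148°
crank pin P = (r cos θ, r sin θ) = (-11.872673, 7.418870)
h = r sin θ − e = 7.418870 − 20 = -12.581130
x = r cos θ + √(L² − h²) = -11.872673 + 218.638320 = 206.765647

206.7656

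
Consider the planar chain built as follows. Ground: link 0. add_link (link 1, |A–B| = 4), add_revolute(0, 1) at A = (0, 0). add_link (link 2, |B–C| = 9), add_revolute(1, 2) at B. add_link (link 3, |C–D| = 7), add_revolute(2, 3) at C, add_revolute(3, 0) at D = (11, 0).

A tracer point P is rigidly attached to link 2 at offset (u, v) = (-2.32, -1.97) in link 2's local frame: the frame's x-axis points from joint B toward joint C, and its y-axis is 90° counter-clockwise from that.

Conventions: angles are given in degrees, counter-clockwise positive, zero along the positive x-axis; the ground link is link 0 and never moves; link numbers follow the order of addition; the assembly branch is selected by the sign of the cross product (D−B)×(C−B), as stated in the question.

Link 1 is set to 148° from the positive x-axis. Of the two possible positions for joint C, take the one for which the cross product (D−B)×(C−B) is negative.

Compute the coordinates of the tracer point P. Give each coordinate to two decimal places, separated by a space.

A=(0,0), D=(11.00,0)
B = A + 4.00·(cos148°, sin148°) = (-3.3922, 2.1197)
|BD| = 14.5474
circle(B,9.00) ∩ circle(D,7.00): a=8.3736, h=3.2990
  candidates: C₊=(5.3727,4.1634) cross=47.992; C₋=(4.4113,-2.3642) cross=-47.992
  branch - wants cross < 0 → take C=(4.4113,-2.3642) (cross=-47.992)
ex = (C−B)/|BC| = (0.8671,-0.4982); ey = (0.4982,0.8671)
P = B + -2.32·ex + -1.97·ey = (-6.3852,1.5674)

-6.39 1.57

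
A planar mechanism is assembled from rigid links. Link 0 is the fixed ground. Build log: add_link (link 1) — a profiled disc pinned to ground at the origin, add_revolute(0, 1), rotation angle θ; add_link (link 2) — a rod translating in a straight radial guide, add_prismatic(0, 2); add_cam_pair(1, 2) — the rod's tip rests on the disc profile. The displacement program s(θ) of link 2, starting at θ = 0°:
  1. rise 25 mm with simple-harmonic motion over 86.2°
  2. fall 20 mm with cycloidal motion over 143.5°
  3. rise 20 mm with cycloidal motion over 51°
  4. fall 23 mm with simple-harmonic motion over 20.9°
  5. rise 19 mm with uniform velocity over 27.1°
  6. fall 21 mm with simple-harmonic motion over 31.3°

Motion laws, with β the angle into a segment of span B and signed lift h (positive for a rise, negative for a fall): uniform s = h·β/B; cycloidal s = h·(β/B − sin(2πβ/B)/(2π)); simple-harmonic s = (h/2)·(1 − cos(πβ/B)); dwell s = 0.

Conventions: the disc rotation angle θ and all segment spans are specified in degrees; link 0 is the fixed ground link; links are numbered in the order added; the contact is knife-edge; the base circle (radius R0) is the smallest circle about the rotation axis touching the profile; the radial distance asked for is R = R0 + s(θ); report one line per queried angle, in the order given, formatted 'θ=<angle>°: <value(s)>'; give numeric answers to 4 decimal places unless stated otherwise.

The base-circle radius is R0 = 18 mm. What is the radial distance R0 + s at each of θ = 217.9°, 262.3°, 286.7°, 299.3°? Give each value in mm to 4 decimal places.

seg 1 [0°–86.2°] simple-harmonic, h=25: full span → s += 25 → s = 25.0000
seg 2 [86.2°–229.7°] cycloidal, h=-20: θ=217.9° here. β=131.7, B=143.5. -20·(0.9178 − sin(2π·0.9178)/(2π)) = -19.9278 → s = 5.0722
seg 2 [86.2°–229.7°] cycloidal, h=-20: full span → s += -20 → s = 5.0000
seg 3 [229.7°–280.7°] cycloidal, h=20: θ=262.3° here. β=32.6, B=51. 20·(0.6392 − sin(2π·0.6392)/(2π)) = 15.2269 → s = 20.2269
seg 3 [229.7°–280.7°] cycloidal, h=20: full span → s += 20 → s = 25.0000
seg 4 [280.7°–301.6°] simple-harmonic, h=-23: θ=286.7° here. β=6, B=20.9. -23/2·(1 − cos(π·0.2871)) = -4.3685 → s = 20.6315
seg 4 [280.7°–301.6°] simple-harmonic, h=-23: θ=299.3° here. β=18.6, B=20.9. -23/2·(1 − cos(π·0.8900)) = -22.3195 → s = 2.6805
θ=217.9°: R = R0 + s = 18 + 5.0722 = 23.0722
θ=262.3°: R = R0 + s = 18 + 20.2269 = 38.2269
θ=286.7°: R = R0 + s = 18 + 20.6315 = 38.6315
θ=299.3°: R = R0 + s = 18 + 2.6805 = 20.6805

θ=217.9°: 23.0722
θ=262.3°: 38.2269
θ=286.7°: 38.6315
θ=299.3°: 20.6805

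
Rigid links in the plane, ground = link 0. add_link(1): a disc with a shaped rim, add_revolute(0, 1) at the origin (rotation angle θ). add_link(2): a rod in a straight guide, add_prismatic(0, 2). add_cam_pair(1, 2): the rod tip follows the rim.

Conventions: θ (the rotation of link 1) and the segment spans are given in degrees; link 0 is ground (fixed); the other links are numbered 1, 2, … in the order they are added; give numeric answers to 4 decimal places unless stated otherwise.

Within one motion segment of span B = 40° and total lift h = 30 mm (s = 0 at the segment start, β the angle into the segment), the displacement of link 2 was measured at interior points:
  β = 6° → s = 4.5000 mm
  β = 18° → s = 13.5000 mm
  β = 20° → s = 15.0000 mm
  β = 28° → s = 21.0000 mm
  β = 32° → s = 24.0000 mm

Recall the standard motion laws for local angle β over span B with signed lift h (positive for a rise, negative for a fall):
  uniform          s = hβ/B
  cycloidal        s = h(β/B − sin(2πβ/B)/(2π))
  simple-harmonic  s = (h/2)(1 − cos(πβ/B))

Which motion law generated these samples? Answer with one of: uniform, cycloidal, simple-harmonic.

candidates at β/B = r: uniform s = h·r (linear in β); cycloidal s = h·(r − sin(2πr)/(2π)); simple-harmonic s = (h/2)(1 − cos(πr))
β=6°: printed 4.5000 | uniform 4.5000, cycloidal 0.6372, simple-harmonic 1.6349
β=18°: printed 13.5000 | uniform 13.5000, cycloidal 12.0246, simple-harmonic 12.6535
β=20°: printed 15.0000 | uniform 15.0000, cycloidal 15.0000, simple-harmonic 15.0000
β=28°: printed 21.0000 | uniform 21.0000, cycloidal 25.5410, simple-harmonic 23.8168
β=32°: printed 24.0000 | uniform 24.0000, cycloidal 28.5410, simple-harmonic 27.1353
only one law matches every sample → uniform

uniform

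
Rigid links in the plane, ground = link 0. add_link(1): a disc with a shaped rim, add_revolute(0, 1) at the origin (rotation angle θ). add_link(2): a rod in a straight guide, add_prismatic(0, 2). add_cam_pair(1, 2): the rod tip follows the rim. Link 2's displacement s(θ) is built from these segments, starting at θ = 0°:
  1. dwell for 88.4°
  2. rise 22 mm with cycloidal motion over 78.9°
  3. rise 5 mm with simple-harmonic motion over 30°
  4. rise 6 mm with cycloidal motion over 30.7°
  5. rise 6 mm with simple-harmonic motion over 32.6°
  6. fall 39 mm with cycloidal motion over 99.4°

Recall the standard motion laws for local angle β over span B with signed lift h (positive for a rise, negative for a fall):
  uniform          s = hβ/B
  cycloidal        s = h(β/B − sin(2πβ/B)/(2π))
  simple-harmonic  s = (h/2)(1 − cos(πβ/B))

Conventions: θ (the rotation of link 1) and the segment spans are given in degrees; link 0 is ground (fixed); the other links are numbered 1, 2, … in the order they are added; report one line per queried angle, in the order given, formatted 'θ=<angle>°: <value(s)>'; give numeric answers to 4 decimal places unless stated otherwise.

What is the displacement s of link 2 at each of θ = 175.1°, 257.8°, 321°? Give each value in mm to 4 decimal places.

segment 1 (0° to 88.4°, dwell): s unchanged at 0.0000
segment 2 (88.4° to 167.3°, cycloidal, h = 22) is passed completely: s = 0.0000 + (22) = 22.0000
θ = 175.1° falls in segment 3 (167.3° to 197.3°, simple-harmonic, h = 5): β = 175.1 − 167.3 = 7.8°, B = 30°; Δs = 5/2·(1 − cos(π·0.2600)) = 0.7886; s = 22.0000 + 0.7886 = 22.7886
segment 3 (167.3° to 197.3°, simple-harmonic, h = 5) is passed completely: s = 22.0000 + (5) = 27.0000
segment 4 (197.3° to 228°, cycloidal, h = 6) is passed completely: s = 27.0000 + (6) = 33.0000
θ = 257.8° falls in segment 5 (228° to 260.6°, simple-harmonic, h = 6): β = 257.8 − 228 = 29.8°, B = 32.6°; Δs = 6/2·(1 − cos(π·0.9141)) = 5.8914; s = 33.0000 + 5.8914 = 38.8914
segment 5 (228° to 260.6°, simple-harmonic, h = 6) is passed completely: s = 33.0000 + (6) = 39.0000
θ = 321° falls in segment 6 (260.6° to 360°, cycloidal, h = -39): β = 321 − 260.6 = 60.4°, B = 99.4°; Δs = -39·(0.6076 − sin(2π·0.6076)/(2π)) = -27.5835; s = 39.0000 − 27.5835 = 11.4165

θ=175.1°: 22.7886
θ=257.8°: 38.8914
θ=321°: 11.4165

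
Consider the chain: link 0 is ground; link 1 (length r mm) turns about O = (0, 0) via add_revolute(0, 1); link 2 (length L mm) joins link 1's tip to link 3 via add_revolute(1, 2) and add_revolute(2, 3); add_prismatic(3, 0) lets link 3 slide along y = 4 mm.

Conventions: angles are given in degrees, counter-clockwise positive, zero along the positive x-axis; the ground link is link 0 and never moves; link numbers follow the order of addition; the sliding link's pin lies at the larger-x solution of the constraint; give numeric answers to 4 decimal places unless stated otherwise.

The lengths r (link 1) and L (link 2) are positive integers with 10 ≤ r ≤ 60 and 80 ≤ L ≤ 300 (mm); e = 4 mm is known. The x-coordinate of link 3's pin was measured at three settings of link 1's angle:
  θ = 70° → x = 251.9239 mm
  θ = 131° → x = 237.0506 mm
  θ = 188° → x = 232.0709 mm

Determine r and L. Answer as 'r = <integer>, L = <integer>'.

constraint per measurement: (x − r cos θ)² + (r sin θ − e)² = L²
subtracting the θ₁ and θ₂ equations cancels the r² and L² terms:
r = (x₁² − x₂²) / (2[(x₁cos θ₁ + e sin θ₁) − (x₂cos θ₂ + e sin θ₂)]) = 15.0000 → r = 15
L² = (x₁ − r cos θ₁)² + (r sin θ₁ − e)² = 61008.9968 → L = 247.0000 → L = 247
check at θ₃=188°: x = 232.0709 (printed 232.0709) ✓

r = 15, L = 247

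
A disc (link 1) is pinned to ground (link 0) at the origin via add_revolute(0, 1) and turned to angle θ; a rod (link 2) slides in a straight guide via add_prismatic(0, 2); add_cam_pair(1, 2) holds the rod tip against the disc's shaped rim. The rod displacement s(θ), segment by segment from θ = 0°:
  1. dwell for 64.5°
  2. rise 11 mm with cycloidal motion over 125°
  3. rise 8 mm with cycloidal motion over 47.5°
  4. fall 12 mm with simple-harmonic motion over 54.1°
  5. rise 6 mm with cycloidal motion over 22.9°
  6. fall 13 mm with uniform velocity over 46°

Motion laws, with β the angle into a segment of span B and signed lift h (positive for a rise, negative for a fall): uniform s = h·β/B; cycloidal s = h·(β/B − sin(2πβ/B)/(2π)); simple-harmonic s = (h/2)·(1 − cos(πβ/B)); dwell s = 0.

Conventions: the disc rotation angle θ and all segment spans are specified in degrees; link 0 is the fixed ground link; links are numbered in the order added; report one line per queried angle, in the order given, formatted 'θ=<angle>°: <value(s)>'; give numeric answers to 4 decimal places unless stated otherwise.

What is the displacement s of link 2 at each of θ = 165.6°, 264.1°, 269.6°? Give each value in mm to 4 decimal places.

segment 1 (0° to 64.5°, dwell): s unchanged at 0.0000
θ = 165.6° falls in segment 2 (64.5° to 189.5°, cycloidal, h = 11): β = 165.6 − 64.5 = 101.1°, B = 125°; Δs = 11·(0.8088 − sin(2π·0.8088)/(2π)) = 10.5294; s = 0.0000 + 10.5294 = 10.5294
segment 2 (64.5° to 189.5°, cycloidal, h = 11) is passed completely: s = 0.0000 + (11) = 11.0000
segment 3 (189.5° to 237°, cycloidal, h = 8) is passed completely: s = 11.0000 + (8) = 19.0000
θ = 264.1° falls in segment 4 (237° to 291.1°, simple-harmonic, h = -12): β = 264.1 − 237 = 27.1°, B = 54.1°; Δs = -12/2·(1 − cos(π·0.5009)) = -6.0174; s = 19.0000 − 6.0174 = 12.9826
θ = 269.6° falls in segment 4 (237° to 291.1°, simple-harmonic, h = -12): β = 269.6 − 237 = 32.6°, B = 54.1°; Δs = -12/2·(1 − cos(π·0.6026)) = -7.9004; s = 19.0000 − 7.9004 = 11.0996

θ=165.6°: 10.5294
θ=264.1°: 12.9826
θ=269.6°: 11.0996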